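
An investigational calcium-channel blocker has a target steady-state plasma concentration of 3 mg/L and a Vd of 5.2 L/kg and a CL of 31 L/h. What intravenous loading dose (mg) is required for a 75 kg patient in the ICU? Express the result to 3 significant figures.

1170 mg

Total Vd = 5.2 × 75 = 390.0 L
LD = Vd × C = 390.0 × 3.000 = 1170 mg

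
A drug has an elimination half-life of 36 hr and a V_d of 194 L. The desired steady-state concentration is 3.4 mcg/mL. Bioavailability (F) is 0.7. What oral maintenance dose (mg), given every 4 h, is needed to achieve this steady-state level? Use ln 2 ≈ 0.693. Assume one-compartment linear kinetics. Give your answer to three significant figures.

72.6 mg

CL = ln 2 · Vd / t½ = 0.693 × 194.0 / 36 = 3.735 L/h
D = CL × Css × τ / F = 3.735 × 3.4 × 4 / 0.7 = 72.57 mg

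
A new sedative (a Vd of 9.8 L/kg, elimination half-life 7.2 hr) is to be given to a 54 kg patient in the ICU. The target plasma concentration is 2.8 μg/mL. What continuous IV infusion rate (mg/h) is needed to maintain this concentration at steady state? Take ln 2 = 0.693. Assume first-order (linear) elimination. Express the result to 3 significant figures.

Vd(total) = 54 kg × 9.8 L/kg = 529.2 L
CL = ln 2 · Vd / t½ = 0.693 × 529.2 / 7.2 = 50.94 L/h
Infusion rate = CL × Css = 50.94 × 2.8 = 142.6 mg/h

143 mg/h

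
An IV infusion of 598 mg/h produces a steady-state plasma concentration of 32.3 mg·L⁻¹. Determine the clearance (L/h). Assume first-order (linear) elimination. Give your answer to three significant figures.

At steady state, infusion rate = CL × Css, so CL = rate / Css.
CL = 598 / 32.3 = 18.51 L/h

18.5 L/h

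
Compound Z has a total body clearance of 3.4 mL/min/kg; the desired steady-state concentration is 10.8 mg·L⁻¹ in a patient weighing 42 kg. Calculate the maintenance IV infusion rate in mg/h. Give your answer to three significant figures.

CL = 3.4 mL/min/kg × 42 kg = 142.8 mL/min = 142.8 × 60/1000 = 8.568 L/h
R₀ = 8.568 × 10.8 = 92.53 mg/h

92.5 mg/h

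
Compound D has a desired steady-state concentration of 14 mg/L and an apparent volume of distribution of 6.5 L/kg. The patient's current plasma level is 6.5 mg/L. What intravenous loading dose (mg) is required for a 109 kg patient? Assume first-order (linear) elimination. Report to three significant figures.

5310 mg

Vd = 6.5 L/kg × 109 kg = 708.5 L
The loading dose fills Vd to the target concentration.
Concentration deficit ΔC = 14 − 6.5 = 7.500 mg/L
LD = Vd × ΔC = 708.5 × 7.500 = 5314 mg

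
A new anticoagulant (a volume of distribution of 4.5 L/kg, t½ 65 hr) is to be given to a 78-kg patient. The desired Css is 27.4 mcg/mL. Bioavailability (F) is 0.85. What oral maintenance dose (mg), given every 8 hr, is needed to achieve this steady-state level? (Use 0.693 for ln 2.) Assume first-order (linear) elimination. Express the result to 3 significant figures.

Total Vd = 4.5 × 78 = 351.0 L
CL = 0.693 × Vd / t½ = 0.693 × 351.0 / 65 = 3.742 L/h
D = CL × Css × τ / F = 3.742 × 27.4 × 8 / 0.85 = 965.0 mg

965 mg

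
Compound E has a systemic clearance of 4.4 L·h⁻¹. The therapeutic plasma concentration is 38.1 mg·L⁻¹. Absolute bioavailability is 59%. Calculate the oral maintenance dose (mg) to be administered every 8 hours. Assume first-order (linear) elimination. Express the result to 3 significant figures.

2270 mg

D = CL × Css × τ / F = 4.400 × 38.1 × 8 / 0.59 = 2273 mg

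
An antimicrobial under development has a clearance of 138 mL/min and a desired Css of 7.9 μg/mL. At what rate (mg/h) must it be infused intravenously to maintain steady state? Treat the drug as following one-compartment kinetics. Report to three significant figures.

65.4 mg/h

CL = 138 mL/min = 138 × 0.06 = 8.280 L/h
At steady state, infusion rate equals elimination rate: rate in = CL × Css.
Rate = CL × Css = 8.280 × 7.9 = 65.41 mg/h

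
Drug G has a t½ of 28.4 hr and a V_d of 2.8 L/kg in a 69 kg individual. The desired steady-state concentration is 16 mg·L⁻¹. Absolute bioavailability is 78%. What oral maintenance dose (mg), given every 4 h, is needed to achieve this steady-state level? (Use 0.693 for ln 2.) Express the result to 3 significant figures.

387 mg

Vd(total) = 69 kg × 2.8 L/kg = 193.2 L
CL = ln 2 · Vd / t½ = 0.693 × 193.2 / 28.4 = 4.714 L/h
D = CL × Css × τ / F = 4.714 × 16 × 4 / 0.78 = 386.8 mg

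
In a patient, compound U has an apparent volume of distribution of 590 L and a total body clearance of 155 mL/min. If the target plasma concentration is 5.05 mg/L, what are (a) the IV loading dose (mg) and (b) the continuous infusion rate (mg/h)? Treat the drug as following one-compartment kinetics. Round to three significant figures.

LD = Vd · C_target = 590.0 × 5.05 = 2980 mg
CL = 155 mL/min = 155 × 0.06 = 9.300 L/h
Maintenance infusion rate = CL × Css = 9.300 × 5.05 = 46.97 mg/h

(a) 2980 mg; (b) 47.0 mg/h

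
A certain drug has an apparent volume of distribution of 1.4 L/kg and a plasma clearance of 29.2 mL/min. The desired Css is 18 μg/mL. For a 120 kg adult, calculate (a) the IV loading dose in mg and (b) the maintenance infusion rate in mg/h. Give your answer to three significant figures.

Total Vd = 1.4 × 120 = 168.0 L
Loading dose = Vd × C = 168.0 × 18 = 3024 mg
Convert clearance: 29.2 mL/min × 60 min/h ÷ 1000 mL/L = 1.752 L/h
Maintenance infusion rate = CL × Css = 1.752 × 18 = 31.54 mg/h

(a) 3020 mg; (b) 31.5 mg/h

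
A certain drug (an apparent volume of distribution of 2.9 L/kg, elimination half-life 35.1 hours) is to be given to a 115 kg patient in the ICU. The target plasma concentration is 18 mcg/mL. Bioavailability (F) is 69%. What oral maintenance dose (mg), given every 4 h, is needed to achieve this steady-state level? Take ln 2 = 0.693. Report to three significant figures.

687 mg

Vd(total) = 115 kg × 2.9 L/kg = 333.5 L
k = 0.693/35.1 = 0.01974 h⁻¹, so CL = k·Vd = 0.01974 × 333.5 = 6.583 L/h
D = CL × Css × τ / F = 6.583 × 18 × 4 / 0.69 = 686.9 mg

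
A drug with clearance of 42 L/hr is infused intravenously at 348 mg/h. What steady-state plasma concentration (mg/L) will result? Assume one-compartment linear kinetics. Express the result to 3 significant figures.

8.29 mg/L

Css = rate / CL = 348 / 42.00 = 8.286 mg/L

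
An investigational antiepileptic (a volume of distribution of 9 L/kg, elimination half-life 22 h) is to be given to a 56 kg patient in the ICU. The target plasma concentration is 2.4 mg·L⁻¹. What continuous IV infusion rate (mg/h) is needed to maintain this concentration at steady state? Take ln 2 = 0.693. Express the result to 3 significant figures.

38.1 mg/h

Vd(total) = 56 kg × 9 L/kg = 504.0 L
CL = ln 2 · Vd / t½ = 0.693 × 504.0 / 22 = 15.88 L/h
Infusion rate = CL × Css = 15.88 × 2.4 = 38.11 mg/h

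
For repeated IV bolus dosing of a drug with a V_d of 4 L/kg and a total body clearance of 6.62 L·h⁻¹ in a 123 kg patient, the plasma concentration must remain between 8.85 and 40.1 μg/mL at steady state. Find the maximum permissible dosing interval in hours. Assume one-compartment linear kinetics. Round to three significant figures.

112 h

Total Vd = 4 × 123 = 492.0 L
k = CL / Vd = 6.620 / 492.0 = 0.01346 h⁻¹
Between IV bolus doses, concentration decays as C = C₀·e^(−kτ), so C_peak/C_trough = e^(kτ).
τ_max = ln(C_peak/C_trough) / k = ln(40.1/8.85) / 0.01346 = 1.511 / 0.01346 = 112.3 h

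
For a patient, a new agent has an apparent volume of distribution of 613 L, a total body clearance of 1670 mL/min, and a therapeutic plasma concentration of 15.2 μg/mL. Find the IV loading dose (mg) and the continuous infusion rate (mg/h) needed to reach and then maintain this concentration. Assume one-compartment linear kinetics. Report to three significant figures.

Loading: fill Vd to C_target → 613.0 L × 15.2 mg/L = 9318 mg
Convert clearance: 1670 mL/min × 60 min/h ÷ 1000 mL/L = 100.2 L/h
Maintenance infusion rate = CL × Css = 100.2 × 15.2 = 1523 mg/h

(a) 9320 mg; (b) 1520 mg/h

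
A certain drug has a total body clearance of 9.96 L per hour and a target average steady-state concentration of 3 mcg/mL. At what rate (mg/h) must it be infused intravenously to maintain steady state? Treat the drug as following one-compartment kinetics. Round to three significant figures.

R₀ = 9.960 × 3 = 29.88 mg/h

29.9 mg/h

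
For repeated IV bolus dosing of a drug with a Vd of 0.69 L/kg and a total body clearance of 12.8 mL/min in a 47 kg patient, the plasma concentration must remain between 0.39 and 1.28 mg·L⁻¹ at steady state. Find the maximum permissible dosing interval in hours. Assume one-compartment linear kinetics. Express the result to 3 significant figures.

50.2 h

Total Vd = 0.69 × 47 = 32.43 L
CL = 12.8 mL/min = 12.8 × 0.06 = 0.7680 L/h
k = CL / Vd = 0.7680 / 32.43 = 0.02368 h⁻¹
Between IV bolus doses, concentration decays as C = C₀·e^(−kτ), so C_peak/C_trough = e^(kτ).
τ_max = ln(C_peak/C_trough) / k = ln(1.28/0.39) / 0.02368 = 1.188 / 0.02368 = 50.17 h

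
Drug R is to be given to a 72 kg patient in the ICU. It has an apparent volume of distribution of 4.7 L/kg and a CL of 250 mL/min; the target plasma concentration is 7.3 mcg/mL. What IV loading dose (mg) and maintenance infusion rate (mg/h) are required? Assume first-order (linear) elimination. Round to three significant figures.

(a) 2470 mg; (b) 110 mg/h

Vd = 4.7 L/kg × 72 kg = 338.4 L
Loading dose = Vd × C = 338.4 × 7.3 = 2470 mg
Convert clearance: 250 mL/min × 60 min/h ÷ 1000 mL/L = 15.00 L/h
Maintenance infusion rate = CL × Css = 15.00 × 7.3 = 109.5 mg/h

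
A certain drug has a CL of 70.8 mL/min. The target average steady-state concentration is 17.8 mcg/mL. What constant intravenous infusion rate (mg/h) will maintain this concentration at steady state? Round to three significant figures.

75.6 mg/h

CL = 70.8 mL/min = 70.8 × 0.06 = 4.248 L/h
R₀ = 4.248 × 17.8 = 75.61 mg/h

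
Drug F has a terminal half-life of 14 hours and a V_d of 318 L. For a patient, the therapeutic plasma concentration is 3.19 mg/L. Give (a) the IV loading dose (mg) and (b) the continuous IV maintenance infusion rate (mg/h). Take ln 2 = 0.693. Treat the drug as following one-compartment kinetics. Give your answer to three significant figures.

(a) 1010 mg; (b) 50.2 mg/h

LD = Vd × C = 318.0 × 3.19 = 1014 mg
CL = 0.693 × Vd / t½ = 0.693 × 318.0 / 14 = 15.74 L/h
Infusion rate = CL × Css = 15.74 × 3.19 = 50.21 mg/h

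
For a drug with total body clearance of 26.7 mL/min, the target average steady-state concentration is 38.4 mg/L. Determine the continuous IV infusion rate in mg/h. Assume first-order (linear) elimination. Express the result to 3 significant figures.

CL = 26.7 mL/min × 60/1000 = 1.602 L/h
At steady state, infusion rate equals elimination rate: rate in = CL × Css.
Infusion rate = CL · Css = 1.602 L/h × 38.4 mg/L = 61.52 mg/h

61.5 mg/h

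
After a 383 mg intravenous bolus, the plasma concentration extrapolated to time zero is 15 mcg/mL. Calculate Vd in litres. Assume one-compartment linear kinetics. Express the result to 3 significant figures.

25.5 L

Immediately after an IV bolus, C₀ = Dose / Vd, so Vd = Dose / C₀.
Vd = 383 / 15 = 25.53 L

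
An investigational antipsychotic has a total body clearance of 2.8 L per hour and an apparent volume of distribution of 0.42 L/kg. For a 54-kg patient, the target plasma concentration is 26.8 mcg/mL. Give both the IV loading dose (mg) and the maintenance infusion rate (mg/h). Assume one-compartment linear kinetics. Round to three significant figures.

(a) 608 mg; (b) 75.0 mg/h

Vd(total) = 54 kg × 0.42 L/kg = 22.68 L
Loading: fill Vd to C_target → 22.68 L × 26.8 mg/L = 607.8 mg
Maintenance infusion rate = CL × Css = 2.800 × 26.8 = 75.04 mg/h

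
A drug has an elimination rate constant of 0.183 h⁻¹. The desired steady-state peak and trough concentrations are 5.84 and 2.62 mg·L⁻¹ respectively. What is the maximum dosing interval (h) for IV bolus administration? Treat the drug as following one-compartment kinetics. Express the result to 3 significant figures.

4.38 h

Between IV bolus doses, concentration decays as C = C₀·e^(−kτ), so C_peak/C_trough = e^(kτ).
τ_max = ln(C_peak/C_trough) / k = ln(5.84/2.62) / 0.1830 = 0.8016 / 0.1830 = 4.380 h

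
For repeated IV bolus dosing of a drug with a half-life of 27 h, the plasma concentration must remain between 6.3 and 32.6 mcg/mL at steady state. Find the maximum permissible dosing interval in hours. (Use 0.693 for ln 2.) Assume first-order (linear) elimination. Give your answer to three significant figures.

64.0 h

k = 0.693 / t½ = 0.693 / 27 = 0.02567 h⁻¹
Between IV bolus doses, concentration decays as C = C₀·e^(−kτ), so C_peak/C_trough = e^(kτ).
τ_max = ln(C_peak/C_trough) / k = ln(32.6/6.3) / 0.02567 = 1.644 / 0.02567 = 64.04 h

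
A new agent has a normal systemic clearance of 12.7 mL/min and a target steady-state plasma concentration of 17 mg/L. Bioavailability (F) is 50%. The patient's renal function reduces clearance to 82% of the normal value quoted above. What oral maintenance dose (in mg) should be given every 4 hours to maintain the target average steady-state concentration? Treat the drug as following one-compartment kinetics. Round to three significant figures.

85.0 mg

Convert clearance: 12.7 mL/min × 60 min/h ÷ 1000 mL/L = 0.7620 L/h
Patient clearance = 0.82 × 0.7620 = 0.6248 L/h
At steady state, dose per interval replaces the amount cleared in that interval: F·D/τ = CL·Css.
D = CL × Css × τ / F = 0.6248 × 17 × 4 / 0.5 = 84.97 mg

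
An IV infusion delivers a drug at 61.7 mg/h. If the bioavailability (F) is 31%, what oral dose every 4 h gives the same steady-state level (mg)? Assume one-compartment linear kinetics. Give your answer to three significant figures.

796 mg

To maintain the same Css, the systemic dosing rate must be unchanged: F·D/τ = infusion rate.
D = rate × τ / F = 61.7 × 4 / 0.31 = 796.1 mg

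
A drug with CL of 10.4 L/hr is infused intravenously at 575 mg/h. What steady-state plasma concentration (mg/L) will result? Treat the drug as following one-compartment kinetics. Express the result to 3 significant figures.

Css = rate / CL = 575 / 10.40 = 55.29 mg/L

55.3 mg/L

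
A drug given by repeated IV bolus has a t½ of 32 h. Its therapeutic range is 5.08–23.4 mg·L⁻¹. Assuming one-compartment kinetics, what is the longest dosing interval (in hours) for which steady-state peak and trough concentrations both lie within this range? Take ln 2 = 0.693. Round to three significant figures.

k = 0.693 / t½ = 0.693 / 32 = 0.02166 h⁻¹
Between IV bolus doses, concentration decays as C = C₀·e^(−kτ), so C_peak/C_trough = e^(kτ).
τ_max = ln(C_peak/C_trough) / k = ln(23.4/5.08) / 0.02166 = 1.527 / 0.02166 = 70.50 h

70.5 h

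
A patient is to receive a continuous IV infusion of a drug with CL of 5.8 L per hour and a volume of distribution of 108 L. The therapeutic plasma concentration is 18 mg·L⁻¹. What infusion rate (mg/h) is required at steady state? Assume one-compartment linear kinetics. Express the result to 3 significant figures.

104 mg/h

R₀ = 5.800 × 18 = 104.4 mg/h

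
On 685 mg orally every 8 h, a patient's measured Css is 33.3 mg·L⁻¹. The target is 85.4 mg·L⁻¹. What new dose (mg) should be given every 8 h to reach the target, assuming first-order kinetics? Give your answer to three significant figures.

1760 mg

For first-order elimination, Css ∝ F·D/(CL·τ); F and CL are unchanged, so Css ∝ D/τ.
D₂ = D₁ × (Css,target / Css,current) = 685 × 85.4/33.3 = 1757 mg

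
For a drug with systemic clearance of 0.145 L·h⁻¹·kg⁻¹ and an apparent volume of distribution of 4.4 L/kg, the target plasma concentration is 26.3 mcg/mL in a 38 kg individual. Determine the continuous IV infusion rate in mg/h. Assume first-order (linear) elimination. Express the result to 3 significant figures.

145 mg/h

CL = 0.145 L·h⁻¹·kg⁻¹ × 38 kg = 5.510 L/h
Rate = CL × Css = 5.510 × 26.3 = 144.9 mg/h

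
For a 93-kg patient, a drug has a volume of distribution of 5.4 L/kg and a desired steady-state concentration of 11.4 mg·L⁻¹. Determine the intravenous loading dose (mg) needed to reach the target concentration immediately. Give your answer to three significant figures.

5730 mg

Vd = 5.4 L/kg × 93 kg = 502.2 L
LD = Vd × C = 502.2 × 11.40 = 5725 mg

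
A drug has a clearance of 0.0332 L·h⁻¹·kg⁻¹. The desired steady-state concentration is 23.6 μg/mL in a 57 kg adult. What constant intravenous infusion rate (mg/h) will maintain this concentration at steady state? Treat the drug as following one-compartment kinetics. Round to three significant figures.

CL = 0.0332 L·h⁻¹·kg⁻¹ × 57 kg = 1.892 L/h
R₀ = 1.892 × 23.6 = 44.65 mg/h

44.7 mg/h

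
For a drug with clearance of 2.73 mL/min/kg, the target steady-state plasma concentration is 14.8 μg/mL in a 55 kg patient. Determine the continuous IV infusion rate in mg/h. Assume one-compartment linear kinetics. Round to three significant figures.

CL = 2.73 mL/min/kg × 55 kg = 150.2 mL/min = 150.2 × 60/1000 = 9.012 L/h
Rate = CL × Css = 9.012 × 14.8 = 133.4 mg/h

133 mg/h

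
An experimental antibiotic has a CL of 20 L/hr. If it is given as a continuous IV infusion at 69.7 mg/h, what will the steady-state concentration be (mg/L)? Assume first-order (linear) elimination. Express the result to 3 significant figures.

3.49 mg/L

Css = rate / CL = 69.7 / 20.00 = 3.485 mg/L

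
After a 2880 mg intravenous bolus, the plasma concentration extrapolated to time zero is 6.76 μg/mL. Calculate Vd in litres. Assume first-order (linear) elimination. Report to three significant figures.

Immediately after an IV bolus, C₀ = Dose / Vd, so Vd = Dose / C₀.
Vd = 2880 / 6.76 = 426.0 L

426 L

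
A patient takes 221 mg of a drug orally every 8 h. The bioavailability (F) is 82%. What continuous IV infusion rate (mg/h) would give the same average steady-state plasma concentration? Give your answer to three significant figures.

Equivalent systemic input: infusion rate = F·D/τ.
Rate = 0.82 × 221 / 8 = 22.65 mg/h

22.7 mg/h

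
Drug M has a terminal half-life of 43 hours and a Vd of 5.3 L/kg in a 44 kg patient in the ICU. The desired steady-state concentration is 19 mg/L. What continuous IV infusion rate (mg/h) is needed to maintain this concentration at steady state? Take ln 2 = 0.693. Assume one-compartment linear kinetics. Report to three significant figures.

71.4 mg/h

Vd(total) = 44 kg × 5.3 L/kg = 233.2 L
k = 0.693/43 = 0.01612 h⁻¹, so CL = k·Vd = 0.01612 × 233.2 = 3.759 L/h
Infusion rate = CL × Css = 3.759 × 19 = 71.42 mg/h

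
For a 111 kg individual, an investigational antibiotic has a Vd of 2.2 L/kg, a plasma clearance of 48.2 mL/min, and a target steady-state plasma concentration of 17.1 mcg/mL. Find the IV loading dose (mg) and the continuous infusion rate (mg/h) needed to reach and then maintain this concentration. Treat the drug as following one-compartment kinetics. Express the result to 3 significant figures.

Total Vd = 2.2 × 111 = 244.2 L
Loading: fill Vd to C_target → 244.2 L × 17.1 mg/L = 4176 mg
Convert clearance: 48.2 mL/min × 60 min/h ÷ 1000 mL/L = 2.892 L/h
Maintenance: replace elimination → rate = CL × Css = 2.892 × 17.1 = 49.45 mg/h

(a) 4180 mg; (b) 49.5 mg/h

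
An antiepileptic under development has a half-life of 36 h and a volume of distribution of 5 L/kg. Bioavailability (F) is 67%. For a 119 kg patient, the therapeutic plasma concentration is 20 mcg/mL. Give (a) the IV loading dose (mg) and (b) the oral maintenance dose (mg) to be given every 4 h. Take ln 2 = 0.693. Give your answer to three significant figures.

(a) 11900 mg; (b) 1370 mg

Vd(total) = 119 kg × 5 L/kg = 595.0 L
LD = Vd × C = 595.0 × 20 = 11900 mg
CL = 0.693 × Vd / t½ = 0.693 × 595.0 / 36 = 11.45 L/h
D = CL × Css × τ / F = 11.45 × 20 × 4 / 0.67 = 1367 mg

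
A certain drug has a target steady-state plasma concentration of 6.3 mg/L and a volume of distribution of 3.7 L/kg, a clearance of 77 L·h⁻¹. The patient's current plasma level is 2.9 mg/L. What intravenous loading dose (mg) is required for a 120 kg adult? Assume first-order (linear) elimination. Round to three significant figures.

Vd(total) = 120 kg × 3.7 L/kg = 444.0 L
Concentration deficit ΔC = 6.3 − 2.9 = 3.400 mg/L
LD = Vd × ΔC = 444.0 × 3.400 = 1510 mg

1510 mg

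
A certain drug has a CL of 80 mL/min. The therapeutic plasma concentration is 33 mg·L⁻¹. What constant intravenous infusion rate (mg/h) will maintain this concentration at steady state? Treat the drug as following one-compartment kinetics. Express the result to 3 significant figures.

158 mg/h

CL = 80 mL/min × 60/1000 = 4.800 L/h
R₀ = 4.800 × 33 = 158.4 mg/h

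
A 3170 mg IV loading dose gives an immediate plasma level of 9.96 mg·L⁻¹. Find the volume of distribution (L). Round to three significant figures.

Immediately after an IV bolus, C₀ = Dose / Vd, so Vd = Dose / C₀.
Vd = 3170 / 9.96 = 318.3 L

318 L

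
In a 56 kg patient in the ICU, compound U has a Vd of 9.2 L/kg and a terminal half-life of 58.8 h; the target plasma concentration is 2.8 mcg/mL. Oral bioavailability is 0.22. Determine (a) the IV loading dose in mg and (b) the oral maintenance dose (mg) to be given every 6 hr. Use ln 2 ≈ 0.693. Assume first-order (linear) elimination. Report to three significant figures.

(a) 1440 mg; (b) 464 mg

Vd = 9.2 L/kg × 56 kg = 515.2 L
LD = Vd × C = 515.2 × 2.8 = 1443 mg
CL = 0.693 × Vd / t½ = 0.693 × 515.2 / 58.8 = 6.072 L/h
D = CL × Css × τ / F = 6.072 × 2.8 × 6 / 0.22 = 463.7 mg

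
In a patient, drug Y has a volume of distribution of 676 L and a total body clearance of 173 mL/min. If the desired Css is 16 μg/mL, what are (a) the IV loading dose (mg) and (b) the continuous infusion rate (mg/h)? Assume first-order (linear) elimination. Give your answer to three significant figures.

LD = Vd · C_target = 676.0 × 16 = 10820 mg
Convert clearance: 173 mL/min × 60 min/h ÷ 1000 mL/L = 10.38 L/h
Infusion rate = 10.38 L/h × 16 mg/L = 166.1 mg/h

(a) 10800 mg; (b) 166 mg/h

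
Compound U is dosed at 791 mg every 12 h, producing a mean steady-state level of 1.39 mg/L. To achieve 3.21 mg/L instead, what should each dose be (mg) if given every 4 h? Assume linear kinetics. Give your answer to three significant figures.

For first-order elimination, Css ∝ F·D/(CL·τ); F and CL are unchanged, so Css ∝ D/τ.
D₂ = D₁ × (Css,target / Css,current) × (τ₂/τ₁) = 791 × (3.21/1.39) × (4/12) = 608.9 mg

609 mg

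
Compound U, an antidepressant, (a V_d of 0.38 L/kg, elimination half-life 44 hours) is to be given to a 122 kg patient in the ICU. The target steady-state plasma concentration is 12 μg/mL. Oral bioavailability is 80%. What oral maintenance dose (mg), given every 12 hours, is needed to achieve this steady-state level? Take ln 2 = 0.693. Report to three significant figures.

Vd(total) = 122 kg × 0.38 L/kg = 46.36 L
k = 0.693/44 = 0.01575 h⁻¹, so CL = k·Vd = 0.01575 × 46.36 = 0.7302 L/h
D = CL × Css × τ / F = 0.7302 × 12 × 12 / 0.8 = 131.4 mg

131 mg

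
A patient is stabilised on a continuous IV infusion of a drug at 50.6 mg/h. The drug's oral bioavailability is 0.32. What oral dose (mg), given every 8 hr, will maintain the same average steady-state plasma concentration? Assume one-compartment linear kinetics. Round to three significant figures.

To maintain the same Css, the systemic dosing rate must be unchanged: F·D/τ = infusion rate.
D = rate × τ / F = 50.6 × 8 / 0.32 = 1265 mg

1270 mg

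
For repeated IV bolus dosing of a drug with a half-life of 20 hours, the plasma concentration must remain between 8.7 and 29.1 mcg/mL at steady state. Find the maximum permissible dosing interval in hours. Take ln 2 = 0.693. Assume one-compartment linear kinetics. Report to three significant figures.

34.8 h

k = 0.693 / t½ = 0.693 / 20 = 0.03465 h⁻¹
Between IV bolus doses, concentration decays as C = C₀·e^(−kτ), so C_peak/C_trough = e^(kτ).
τ_max = ln(C_peak/C_trough) / k = ln(29.1/8.7) / 0.03465 = 1.207 / 0.03465 = 34.83 h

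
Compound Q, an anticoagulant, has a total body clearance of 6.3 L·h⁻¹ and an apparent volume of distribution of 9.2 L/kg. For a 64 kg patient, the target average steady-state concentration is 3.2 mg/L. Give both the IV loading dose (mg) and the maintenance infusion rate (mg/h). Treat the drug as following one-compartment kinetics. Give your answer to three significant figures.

(a) 1880 mg; (b) 20.2 mg/h

Vd = 9.2 L/kg × 64 kg = 588.8 L
Loading dose = Vd × C = 588.8 × 3.2 = 1884 mg
Maintenance: replace elimination → rate = CL × Css = 6.300 × 3.2 = 20.16 mg/h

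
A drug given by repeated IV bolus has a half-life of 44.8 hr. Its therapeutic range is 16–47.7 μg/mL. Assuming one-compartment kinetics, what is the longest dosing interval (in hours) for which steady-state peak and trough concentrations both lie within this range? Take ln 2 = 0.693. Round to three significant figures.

70.6 h

k = 0.693 / t½ = 0.693 / 44.8 = 0.01547 h⁻¹
Between IV bolus doses, concentration decays as C = C₀·e^(−kτ), so C_peak/C_trough = e^(kτ).
τ_max = ln(C_peak/C_trough) / k = ln(47.7/16) / 0.01547 = 1.092 / 0.01547 = 70.59 h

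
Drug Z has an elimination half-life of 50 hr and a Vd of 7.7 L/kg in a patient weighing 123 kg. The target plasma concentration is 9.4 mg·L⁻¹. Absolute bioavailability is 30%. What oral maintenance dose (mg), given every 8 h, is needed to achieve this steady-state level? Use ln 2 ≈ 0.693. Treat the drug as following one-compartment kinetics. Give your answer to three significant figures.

3290 mg

Vd = 7.7 L/kg × 123 kg = 947.1 L
CL = ln 2 · Vd / t½ = 0.693 × 947.1 / 50 = 13.13 L/h
D = CL × Css × τ / F = 13.13 × 9.4 × 8 / 0.3 = 3291 mg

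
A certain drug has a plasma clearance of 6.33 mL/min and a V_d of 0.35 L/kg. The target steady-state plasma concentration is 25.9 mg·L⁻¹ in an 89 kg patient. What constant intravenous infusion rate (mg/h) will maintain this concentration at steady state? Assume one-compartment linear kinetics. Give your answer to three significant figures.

Convert clearance: 6.33 mL/min × 60 min/h ÷ 1000 mL/L = 0.3798 L/h
Rate = CL × Css = 0.3798 × 25.9 = 9.837 mg/h

9.84 mg/h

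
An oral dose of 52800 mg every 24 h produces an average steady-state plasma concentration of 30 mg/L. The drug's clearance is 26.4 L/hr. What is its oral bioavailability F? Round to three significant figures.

0.360

F·D/τ = CL·Css at steady state → F = CL·Css·τ / D.
F = 26.4 × 30 × 24 / 52800 = 0.360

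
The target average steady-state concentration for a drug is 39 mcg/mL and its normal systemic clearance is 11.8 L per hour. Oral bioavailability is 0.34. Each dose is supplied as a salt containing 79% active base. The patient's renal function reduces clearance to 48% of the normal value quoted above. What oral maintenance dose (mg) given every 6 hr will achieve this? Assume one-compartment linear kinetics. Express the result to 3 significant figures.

4930 mg

Patient clearance = 0.48 × 11.80 = 5.664 L/h
At steady state, dose per interval replaces the amount cleared in that interval: F·S·D/τ = CL·Css.
D = CL × Css × τ / F / S = 5.664 × 39 × 6 / 0.34 / 0.79 = 4934 mg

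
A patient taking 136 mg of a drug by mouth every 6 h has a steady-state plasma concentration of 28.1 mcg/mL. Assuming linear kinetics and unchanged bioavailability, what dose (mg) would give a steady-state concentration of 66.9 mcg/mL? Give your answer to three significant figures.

For first-order elimination, Css ∝ F·D/(CL·τ); F and CL are unchanged, so Css ∝ D/τ.
D₂ = D₁ × (Css,target / Css,current) = 136 × 66.9/28.1 = 323.8 mg

324 mg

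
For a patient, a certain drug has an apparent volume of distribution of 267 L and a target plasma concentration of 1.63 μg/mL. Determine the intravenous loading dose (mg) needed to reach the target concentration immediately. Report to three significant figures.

LD = Vd × C = 267.0 × 1.630 = 435.2 mg

435 mg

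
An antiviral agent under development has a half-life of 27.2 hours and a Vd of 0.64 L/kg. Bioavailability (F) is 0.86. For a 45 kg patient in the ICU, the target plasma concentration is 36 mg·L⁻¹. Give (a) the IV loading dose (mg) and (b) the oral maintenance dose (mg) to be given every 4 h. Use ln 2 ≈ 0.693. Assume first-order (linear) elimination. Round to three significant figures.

(a) 1040 mg; (b) 123 mg

Total Vd = 0.64 × 45 = 28.80 L
LD = Vd × C = 28.80 × 36 = 1037 mg
CL = 0.693 × Vd / t½ = 0.693 × 28.80 / 27.2 = 0.7338 L/h
D = CL × Css × τ / F = 0.7338 × 36 × 4 / 0.86 = 122.9 mg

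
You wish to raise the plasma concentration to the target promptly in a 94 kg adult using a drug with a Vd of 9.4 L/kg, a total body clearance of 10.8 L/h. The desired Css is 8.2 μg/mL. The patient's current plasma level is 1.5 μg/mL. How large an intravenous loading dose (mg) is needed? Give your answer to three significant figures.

Total Vd = 9.4 × 94 = 883.6 L
Concentration deficit ΔC = 8.2 − 1.5 = 6.700 mg/L
LD = Vd × ΔC = 883.6 × 6.700 = 5920 mg

5920 mg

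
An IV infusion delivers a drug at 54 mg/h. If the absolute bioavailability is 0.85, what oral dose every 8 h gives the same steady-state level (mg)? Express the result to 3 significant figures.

508 mg

To maintain the same Css, the systemic dosing rate must be unchanged: F·D/τ = infusion rate.
D = rate × τ / F = 54 × 8 / 0.85 = 508.2 mg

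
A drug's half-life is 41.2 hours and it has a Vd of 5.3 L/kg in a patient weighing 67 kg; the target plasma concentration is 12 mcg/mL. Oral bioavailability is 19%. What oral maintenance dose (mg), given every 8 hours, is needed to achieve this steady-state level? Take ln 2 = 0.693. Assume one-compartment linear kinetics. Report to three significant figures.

3020 mg

Vd(total) = 67 kg × 5.3 L/kg = 355.1 L
CL = 0.693 × Vd / t½ = 0.693 × 355.1 / 41.2 = 5.973 L/h
D = CL × Css × τ / F = 5.973 × 12 × 8 / 0.19 = 3018 mg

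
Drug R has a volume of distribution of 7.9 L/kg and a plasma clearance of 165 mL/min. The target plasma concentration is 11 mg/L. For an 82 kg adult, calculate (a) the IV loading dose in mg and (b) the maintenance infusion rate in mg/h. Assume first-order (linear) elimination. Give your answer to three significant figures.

(a) 7130 mg; (b) 109 mg/h

Vd(total) = 82 kg × 7.9 L/kg = 647.8 L
Loading dose = Vd × C = 647.8 × 11 = 7126 mg
CL = 165 mL/min = 165 × 0.06 = 9.900 L/h
Maintenance infusion rate = CL × Css = 9.900 × 11 = 108.9 mg/h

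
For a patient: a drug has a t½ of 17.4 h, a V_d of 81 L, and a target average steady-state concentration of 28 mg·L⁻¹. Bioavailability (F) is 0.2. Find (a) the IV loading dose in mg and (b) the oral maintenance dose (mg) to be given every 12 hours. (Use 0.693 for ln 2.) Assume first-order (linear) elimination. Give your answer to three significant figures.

(a) 2270 mg; (b) 5420 mg

LD = Vd × C = 81.00 × 28 = 2268 mg
CL = 0.693 × Vd / t½ = 0.693 × 81.00 / 17.4 = 3.226 L/h
D = CL × Css × τ / F = 3.226 × 28 × 12 / 0.2 = 5420 mg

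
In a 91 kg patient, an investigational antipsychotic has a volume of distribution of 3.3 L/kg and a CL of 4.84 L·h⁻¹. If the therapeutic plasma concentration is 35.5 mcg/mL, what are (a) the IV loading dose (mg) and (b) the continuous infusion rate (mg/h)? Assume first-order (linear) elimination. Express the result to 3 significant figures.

(a) 10700 mg; (b) 172 mg/h

Total Vd = 3.3 × 91 = 300.3 L
Loading: fill Vd to C_target → 300.3 L × 35.5 mg/L = 10660 mg
Maintenance infusion rate = CL × Css = 4.840 × 35.5 = 171.8 mg/h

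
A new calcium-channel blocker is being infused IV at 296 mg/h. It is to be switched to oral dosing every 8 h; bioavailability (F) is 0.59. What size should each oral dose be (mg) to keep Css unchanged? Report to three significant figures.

4010 mg

To maintain the same Css, the systemic dosing rate must be unchanged: F·D/τ = infusion rate.
D = rate × τ / F = 296 × 8 / 0.59 = 4014 mg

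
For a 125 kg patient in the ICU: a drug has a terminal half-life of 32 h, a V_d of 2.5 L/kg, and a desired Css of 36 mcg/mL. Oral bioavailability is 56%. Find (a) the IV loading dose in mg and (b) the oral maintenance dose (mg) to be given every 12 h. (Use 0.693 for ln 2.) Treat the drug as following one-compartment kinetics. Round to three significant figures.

Vd = 2.5 L/kg × 125 kg = 312.5 L
LD = Vd × C = 312.5 × 36 = 11250 mg
CL = 0.693 × Vd / t½ = 0.693 × 312.5 / 32 = 6.768 L/h
D = CL × Css × τ / F = 6.768 × 36 × 12 / 0.56 = 5221 mg

(a) 11300 mg; (b) 5220 mg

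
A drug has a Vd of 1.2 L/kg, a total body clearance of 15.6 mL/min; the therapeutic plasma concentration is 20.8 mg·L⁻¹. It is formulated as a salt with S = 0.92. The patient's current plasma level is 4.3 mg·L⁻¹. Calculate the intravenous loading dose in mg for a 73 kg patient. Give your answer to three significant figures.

1570 mg

Vd = 1.2 L/kg × 73 kg = 87.60 L
Concentration deficit ΔC = 20.8 − 4.3 = 16.50 mg/L
LD = Vd × ΔC / S = 87.60 × 16.50 / 0.92 = 1571 mg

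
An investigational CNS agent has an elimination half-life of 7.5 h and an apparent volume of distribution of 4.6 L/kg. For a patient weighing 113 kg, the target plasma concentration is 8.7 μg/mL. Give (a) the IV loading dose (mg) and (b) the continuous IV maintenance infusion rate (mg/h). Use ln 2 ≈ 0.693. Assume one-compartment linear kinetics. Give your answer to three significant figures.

Vd = 4.6 L/kg × 113 kg = 519.8 L
LD = Vd × C = 519.8 × 8.7 = 4522 mg
CL = 0.693 × Vd / t½ = 0.693 × 519.8 / 7.5 = 48.03 L/h
Infusion rate = CL × Css = 48.03 × 8.7 = 417.9 mg/h

(a) 4520 mg; (b) 418 mg/h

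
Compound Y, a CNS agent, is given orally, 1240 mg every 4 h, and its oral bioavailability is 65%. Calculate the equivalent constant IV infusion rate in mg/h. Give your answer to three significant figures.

Equivalent systemic input: infusion rate = F·D/τ.
Rate = 0.65 × 1240 / 4 = 201.5 mg/h

202 mg/h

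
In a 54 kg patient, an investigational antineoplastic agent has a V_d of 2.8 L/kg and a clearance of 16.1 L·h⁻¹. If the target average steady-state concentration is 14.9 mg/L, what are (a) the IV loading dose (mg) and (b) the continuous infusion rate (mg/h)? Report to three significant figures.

(a) 2250 mg; (b) 240 mg/h

Vd = 2.8 L/kg × 54 kg = 151.2 L
Loading: fill Vd to C_target → 151.2 L × 14.9 mg/L = 2253 mg
Maintenance infusion rate = CL × Css = 16.10 × 14.9 = 239.9 mg/h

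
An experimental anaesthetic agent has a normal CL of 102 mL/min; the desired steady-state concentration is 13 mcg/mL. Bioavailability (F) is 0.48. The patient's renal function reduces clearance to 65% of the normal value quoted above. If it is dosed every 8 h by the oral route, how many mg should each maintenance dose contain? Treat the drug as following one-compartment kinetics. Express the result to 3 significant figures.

862 mg

Convert clearance: 102 mL/min × 60 min/h ÷ 1000 mL/L = 6.120 L/h
Patient clearance = 0.65 × 6.120 = 3.978 L/h
D = CL × Css × τ / F = 3.978 × 13 × 8 / 0.48 = 861.9 mg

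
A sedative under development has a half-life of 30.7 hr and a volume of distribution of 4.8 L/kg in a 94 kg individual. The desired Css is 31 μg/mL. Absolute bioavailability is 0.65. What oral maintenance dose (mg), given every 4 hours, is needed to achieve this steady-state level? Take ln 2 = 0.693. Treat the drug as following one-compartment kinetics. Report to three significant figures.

1940 mg

Vd(total) = 94 kg × 4.8 L/kg = 451.2 L
CL = 0.693 × Vd / t½ = 0.693 × 451.2 / 30.7 = 10.19 L/h
D = CL × Css × τ / F = 10.19 × 31 × 4 / 0.65 = 1944 mg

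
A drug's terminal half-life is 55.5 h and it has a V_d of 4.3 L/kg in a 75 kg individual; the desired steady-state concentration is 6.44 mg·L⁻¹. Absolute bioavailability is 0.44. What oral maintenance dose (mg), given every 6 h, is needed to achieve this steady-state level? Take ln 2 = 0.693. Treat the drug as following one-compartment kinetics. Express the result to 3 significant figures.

Vd(total) = 75 kg × 4.3 L/kg = 322.5 L
k = 0.693/55.5 = 0.01249 h⁻¹, so CL = k·Vd = 0.01249 × 322.5 = 4.028 L/h
D = CL × Css × τ / F = 4.028 × 6.44 × 6 / 0.44 = 353.7 mg

354 mg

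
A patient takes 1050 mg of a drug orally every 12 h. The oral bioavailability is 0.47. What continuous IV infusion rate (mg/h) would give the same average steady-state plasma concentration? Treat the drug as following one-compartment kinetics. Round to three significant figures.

Equivalent systemic input: infusion rate = F·D/τ.
Rate = 0.47 × 1050 / 12 = 41.13 mg/h

41.1 mg/h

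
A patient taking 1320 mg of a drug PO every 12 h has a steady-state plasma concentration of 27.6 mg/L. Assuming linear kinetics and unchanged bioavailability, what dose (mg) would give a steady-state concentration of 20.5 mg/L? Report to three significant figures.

980 mg

With linear kinetics, Css is proportional to dose rate (D/τ) at fixed clearance.
D₂ = D₁ × (Css,target / Css,current) = 1320 × 20.5/27.6 = 980.4 mg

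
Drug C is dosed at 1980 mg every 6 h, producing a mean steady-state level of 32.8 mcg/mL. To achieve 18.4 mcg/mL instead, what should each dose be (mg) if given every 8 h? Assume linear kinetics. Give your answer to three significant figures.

For first-order elimination, Css ∝ F·D/(CL·τ); F and CL are unchanged, so Css ∝ D/τ.
D₂ = D₁ × (Css,target / Css,current) × (τ₂/τ₁) = 1980 × (18.4/32.8) × (8/6) = 1481 mg

1480 mg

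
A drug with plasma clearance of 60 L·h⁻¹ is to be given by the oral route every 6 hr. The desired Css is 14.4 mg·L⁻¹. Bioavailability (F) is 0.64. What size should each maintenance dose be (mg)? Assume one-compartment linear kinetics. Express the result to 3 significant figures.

8100 mg

D = CL × Css × τ / F = 60.00 × 14.4 × 6 / 0.64 = 8100 mg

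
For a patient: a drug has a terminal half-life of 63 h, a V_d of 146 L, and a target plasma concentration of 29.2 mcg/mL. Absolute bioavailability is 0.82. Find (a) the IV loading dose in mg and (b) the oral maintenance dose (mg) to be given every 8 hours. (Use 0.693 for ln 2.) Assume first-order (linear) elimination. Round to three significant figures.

LD = Vd × C = 146.0 × 29.2 = 4263 mg
CL = 0.693 × Vd / t½ = 0.693 × 146.0 / 63 = 1.606 L/h
D = CL × Css × τ / F = 1.606 × 29.2 × 8 / 0.82 = 457.5 mg

(a) 4260 mg; (b) 458 mg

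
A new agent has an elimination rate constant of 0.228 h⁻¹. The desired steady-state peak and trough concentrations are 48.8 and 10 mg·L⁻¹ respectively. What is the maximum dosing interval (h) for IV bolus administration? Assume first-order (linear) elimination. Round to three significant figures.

Between IV bolus doses, concentration decays as C = C₀·e^(−kτ), so C_peak/C_trough = e^(kτ).
τ_max = ln(C_peak/C_trough) / k = ln(48.8/10) / 0.2280 = 1.585 / 0.2280 = 6.952 h

6.95 h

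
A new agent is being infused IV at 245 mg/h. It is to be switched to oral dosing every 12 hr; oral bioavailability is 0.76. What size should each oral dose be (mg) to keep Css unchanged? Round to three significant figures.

To maintain the same Css, the systemic dosing rate must be unchanged: F·D/τ = infusion rate.
D = rate × τ / F = 245 × 12 / 0.76 = 3868 mg

3870 mg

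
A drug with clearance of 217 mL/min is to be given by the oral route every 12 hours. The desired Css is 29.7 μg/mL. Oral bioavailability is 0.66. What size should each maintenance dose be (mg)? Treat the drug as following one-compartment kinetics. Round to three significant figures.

CL = 217 mL/min × 60/1000 = 13.02 L/h
D = CL × Css × τ / F = 13.02 × 29.7 × 12 / 0.66 = 7031 mg

7030 mg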